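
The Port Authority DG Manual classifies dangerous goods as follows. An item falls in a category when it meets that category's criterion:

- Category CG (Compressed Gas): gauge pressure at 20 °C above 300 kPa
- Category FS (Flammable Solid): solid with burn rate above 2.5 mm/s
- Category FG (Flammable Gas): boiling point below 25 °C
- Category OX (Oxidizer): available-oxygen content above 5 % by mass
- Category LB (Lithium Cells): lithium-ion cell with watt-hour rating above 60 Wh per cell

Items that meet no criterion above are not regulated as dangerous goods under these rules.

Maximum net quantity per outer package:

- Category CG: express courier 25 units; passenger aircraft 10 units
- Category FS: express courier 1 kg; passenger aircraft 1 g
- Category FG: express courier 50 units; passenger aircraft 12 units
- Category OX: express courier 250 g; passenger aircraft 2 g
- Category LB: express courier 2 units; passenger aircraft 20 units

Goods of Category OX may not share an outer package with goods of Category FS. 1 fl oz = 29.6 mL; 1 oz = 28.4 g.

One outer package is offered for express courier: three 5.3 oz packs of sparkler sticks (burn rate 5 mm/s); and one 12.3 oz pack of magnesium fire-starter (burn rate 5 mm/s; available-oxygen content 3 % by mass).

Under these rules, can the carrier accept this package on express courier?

Burn rate 5 mm/s meets the Category FS criterion (Flammable Solid), so the sparkler sticks are Category FS.
Magnesium fire-starter: burn rate 5 mm/s > 2.5 mm/s → Category FS (Flammable Solid).
Total Category FS: (three 5.3 oz packs = 451.56 g) + (one 12.3 oz pack = 349.32 g) = 800.88 g.
That is within the Category FS express courier limit of 1 kg.

Yes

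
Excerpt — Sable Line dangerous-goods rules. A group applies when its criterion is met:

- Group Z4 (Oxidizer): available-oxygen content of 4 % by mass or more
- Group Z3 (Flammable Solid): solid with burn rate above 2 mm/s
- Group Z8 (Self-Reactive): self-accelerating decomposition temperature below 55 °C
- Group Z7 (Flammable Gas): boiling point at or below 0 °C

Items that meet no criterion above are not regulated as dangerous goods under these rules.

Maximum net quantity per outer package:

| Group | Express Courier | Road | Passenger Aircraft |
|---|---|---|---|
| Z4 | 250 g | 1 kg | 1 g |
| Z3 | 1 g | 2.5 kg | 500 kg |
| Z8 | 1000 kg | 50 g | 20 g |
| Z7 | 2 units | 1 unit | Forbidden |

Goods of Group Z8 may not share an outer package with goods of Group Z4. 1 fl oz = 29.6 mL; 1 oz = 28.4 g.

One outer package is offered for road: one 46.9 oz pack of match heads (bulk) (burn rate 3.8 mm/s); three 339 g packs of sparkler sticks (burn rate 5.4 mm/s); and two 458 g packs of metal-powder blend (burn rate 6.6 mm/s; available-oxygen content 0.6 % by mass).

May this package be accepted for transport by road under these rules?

Match heads (bulk): burn rate 3.8 mm/s > 2 mm/s → Group Z3 (Flammable Solid).
With burn rate 5.4 mm/s (> 2 mm/s), the sparkler sticks fall in Group Z3.
Metal-powder blend: burn rate 6.6 mm/s > 2 mm/s → Group Z3 (Flammable Solid).
Group Z3 net quantity: (one 46.9 oz pack = 1331.96 g) + (three 339 g packs = 1.017 kg) + (two 458 g packs = 916 g) = 3264.96 g.
That exceeds the Group Z3 road limit of 2.5 kg.

No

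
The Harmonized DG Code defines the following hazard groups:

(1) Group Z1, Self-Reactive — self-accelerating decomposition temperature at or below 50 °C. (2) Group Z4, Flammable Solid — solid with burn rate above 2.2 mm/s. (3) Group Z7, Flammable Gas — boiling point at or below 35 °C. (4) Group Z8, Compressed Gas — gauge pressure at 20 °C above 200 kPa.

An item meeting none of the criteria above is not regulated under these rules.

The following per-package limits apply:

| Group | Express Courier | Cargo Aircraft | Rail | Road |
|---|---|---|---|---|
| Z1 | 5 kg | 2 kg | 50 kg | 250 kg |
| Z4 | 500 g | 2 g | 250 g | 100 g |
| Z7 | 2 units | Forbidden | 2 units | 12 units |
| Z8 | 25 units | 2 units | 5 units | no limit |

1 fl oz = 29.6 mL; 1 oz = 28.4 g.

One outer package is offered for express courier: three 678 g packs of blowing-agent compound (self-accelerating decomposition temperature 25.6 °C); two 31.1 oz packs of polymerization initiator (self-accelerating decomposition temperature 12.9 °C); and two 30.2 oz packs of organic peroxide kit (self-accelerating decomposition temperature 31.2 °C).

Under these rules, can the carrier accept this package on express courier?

No

Self-accelerating decomposition temperature 25.6 °C meets the Group Z1 criterion (Self-Reactive), so the blowing-agent compound is Group Z1.
With self-accelerating decomposition temperature 12.9 °C (≤ 50 °C), the polymerization initiator falls in Group Z1.
Organic peroxide kit: self-accelerating decomposition temperature 31.2 °C ≤ 50 °C → Group Z1 (Self-Reactive).
Group Z1 net quantity: (three 678 g packs = 2.034 kg) + (two 31.1 oz packs = 1766.48 g) + (two 30.2 oz packs = 1715.36 g) = 5515.84 g.
5515.84 g > 5 kg (express courier limit, Group Z1) — over the limit.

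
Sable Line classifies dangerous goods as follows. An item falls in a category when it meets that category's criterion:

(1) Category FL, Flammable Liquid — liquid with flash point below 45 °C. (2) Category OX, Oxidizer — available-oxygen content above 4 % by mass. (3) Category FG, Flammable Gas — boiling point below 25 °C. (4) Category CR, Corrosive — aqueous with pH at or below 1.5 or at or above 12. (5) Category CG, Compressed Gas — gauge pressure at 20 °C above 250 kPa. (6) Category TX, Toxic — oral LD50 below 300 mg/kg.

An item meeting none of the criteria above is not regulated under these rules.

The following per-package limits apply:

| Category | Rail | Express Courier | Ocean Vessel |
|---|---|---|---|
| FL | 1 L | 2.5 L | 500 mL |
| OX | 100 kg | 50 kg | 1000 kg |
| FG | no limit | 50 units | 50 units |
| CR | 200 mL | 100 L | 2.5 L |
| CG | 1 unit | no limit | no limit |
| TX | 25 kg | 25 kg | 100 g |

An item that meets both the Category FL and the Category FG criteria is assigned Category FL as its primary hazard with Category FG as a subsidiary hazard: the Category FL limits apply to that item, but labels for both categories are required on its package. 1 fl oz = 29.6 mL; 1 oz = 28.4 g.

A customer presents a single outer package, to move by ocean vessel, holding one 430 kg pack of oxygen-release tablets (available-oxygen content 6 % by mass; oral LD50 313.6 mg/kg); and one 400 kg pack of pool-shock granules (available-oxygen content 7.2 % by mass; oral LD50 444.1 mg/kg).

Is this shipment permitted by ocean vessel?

Yes

The oxygen-release tablets have available-oxygen content 6 % by mass, which is > 4 % by mass, so they are Category OX (Oxidizer).
With available-oxygen content 7.2 % by mass (> 4 % by mass), the pool-shock granules fall in Category OX.
Total Category OX: 430 kg + 400 kg = 830 kg.
That is within the Category OX ocean vessel limit of 1000 kg.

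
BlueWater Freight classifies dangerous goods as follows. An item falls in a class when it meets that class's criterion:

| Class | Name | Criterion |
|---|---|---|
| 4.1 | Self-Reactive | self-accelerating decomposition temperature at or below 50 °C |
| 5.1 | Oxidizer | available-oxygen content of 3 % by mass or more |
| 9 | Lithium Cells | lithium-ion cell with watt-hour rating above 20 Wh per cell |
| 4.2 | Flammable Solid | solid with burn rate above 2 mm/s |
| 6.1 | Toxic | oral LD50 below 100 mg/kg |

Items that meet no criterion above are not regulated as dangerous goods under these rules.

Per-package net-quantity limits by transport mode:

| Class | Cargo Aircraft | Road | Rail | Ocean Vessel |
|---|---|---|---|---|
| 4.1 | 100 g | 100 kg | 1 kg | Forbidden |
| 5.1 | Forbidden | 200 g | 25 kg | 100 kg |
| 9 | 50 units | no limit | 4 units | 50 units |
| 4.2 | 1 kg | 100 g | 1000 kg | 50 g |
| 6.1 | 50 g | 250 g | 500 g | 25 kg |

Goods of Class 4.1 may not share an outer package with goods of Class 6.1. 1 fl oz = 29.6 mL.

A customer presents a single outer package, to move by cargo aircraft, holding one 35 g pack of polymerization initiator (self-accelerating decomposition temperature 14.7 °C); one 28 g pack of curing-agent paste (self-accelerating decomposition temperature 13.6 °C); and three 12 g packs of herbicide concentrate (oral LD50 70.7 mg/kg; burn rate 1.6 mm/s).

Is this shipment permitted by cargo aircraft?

No

Polymerization initiator: self-accelerating decomposition temperature 14.7 °C ≤ 50 °C → Class 4.1 (Self-Reactive).
The curing-agent paste has self-accelerating decomposition temperature 13.6 °C, which is ≤ 50 °C, so it is Class 4.1 (Self-Reactive).
Herbicide concentrate: oral LD50 70.7 mg/kg < 100 mg/kg → Class 6.1 (Toxic).
Total Class 4.1: 35 g + 28 g = 63 g.
63 g is within the cargo aircraft limit of 100 g for Class 4.1.
Class 6.1 quantity: three 12 g packs = 36 g.
36 g is within the cargo aircraft limit of 50 g for Class 6.1.
Class 4.1 and Class 6.1 may not share an outer package.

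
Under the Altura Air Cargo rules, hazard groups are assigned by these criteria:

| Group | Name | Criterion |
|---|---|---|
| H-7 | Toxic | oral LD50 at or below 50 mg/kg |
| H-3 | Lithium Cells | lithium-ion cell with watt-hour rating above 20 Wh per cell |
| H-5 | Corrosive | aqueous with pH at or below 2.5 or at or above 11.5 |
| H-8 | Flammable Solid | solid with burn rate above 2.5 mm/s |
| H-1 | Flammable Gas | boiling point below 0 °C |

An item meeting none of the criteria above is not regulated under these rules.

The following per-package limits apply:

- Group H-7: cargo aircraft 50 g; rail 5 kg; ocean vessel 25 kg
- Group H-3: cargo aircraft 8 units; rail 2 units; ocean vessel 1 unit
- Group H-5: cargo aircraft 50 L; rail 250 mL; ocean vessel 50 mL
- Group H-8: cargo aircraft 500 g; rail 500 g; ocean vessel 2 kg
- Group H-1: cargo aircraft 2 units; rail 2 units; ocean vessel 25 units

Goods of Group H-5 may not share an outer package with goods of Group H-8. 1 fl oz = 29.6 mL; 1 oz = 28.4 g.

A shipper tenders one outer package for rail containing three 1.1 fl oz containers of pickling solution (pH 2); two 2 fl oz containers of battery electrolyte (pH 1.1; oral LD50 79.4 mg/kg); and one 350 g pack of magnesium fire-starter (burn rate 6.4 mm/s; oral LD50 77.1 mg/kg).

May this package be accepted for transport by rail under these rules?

No

pH 2 meets the Group H-5 criterion (Corrosive), so the pickling solution is Group H-5.
The battery electrolyte has pH 1.1, which is ≤ 2.5, so it is Group H-5 (Corrosive).
The magnesium fire-starter has burn rate 6.4 mm/s, which is > 2.5 mm/s, so it is Group H-8 (Flammable Solid).
Total Group H-5: (three 1.1 fl oz containers = 97.68 mL) + (two 2 fl oz containers = 118.4 mL) = 216.08 mL.
216.08 mL ≤ 250 mL (rail limit, Group H-5) — within limit.
Group H-8 quantity: 350 g.
350 g ≤ 500 g (rail limit, Group H-8) — within limit.
Group H-5 and Group H-8 may not share an outer package.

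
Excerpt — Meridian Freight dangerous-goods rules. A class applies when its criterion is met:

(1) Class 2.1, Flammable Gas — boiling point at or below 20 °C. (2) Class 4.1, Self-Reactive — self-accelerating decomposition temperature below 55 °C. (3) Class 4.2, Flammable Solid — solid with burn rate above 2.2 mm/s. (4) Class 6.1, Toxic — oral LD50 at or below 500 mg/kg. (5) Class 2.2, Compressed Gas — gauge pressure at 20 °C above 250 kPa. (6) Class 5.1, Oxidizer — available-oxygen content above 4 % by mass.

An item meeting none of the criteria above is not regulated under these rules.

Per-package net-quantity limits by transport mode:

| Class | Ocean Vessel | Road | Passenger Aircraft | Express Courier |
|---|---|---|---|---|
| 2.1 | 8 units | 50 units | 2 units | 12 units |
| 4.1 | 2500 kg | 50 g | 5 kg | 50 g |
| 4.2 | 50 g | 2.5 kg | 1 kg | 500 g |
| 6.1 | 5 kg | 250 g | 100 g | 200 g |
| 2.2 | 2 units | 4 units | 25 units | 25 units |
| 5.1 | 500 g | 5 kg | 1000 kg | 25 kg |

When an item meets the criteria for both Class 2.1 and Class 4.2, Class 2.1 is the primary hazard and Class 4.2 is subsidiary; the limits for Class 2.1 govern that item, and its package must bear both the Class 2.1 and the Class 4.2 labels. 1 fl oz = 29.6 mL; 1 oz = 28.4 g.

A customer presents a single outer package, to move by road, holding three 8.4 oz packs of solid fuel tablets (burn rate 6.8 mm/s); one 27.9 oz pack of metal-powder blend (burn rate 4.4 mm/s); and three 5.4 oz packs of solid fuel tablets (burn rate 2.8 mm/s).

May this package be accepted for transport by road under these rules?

With burn rate 6.8 mm/s (> 2.2 mm/s), the solid fuel tablets fall in Class 4.2.
Burn rate 4.4 mm/s meets the Class 4.2 criterion (Flammable Solid), so the metal-powder blend is Class 4.2.
Burn rate 2.8 mm/s meets the Class 4.2 criterion (Flammable Solid), so the solid fuel tablets are Class 4.2.
Class 4.2 net quantity: (three 8.4 oz packs = 715.68 g) + (one 27.9 oz pack = 792.36 g) + (three 5.4 oz packs = 460.08 g) = 1968.12 g.
1968.12 g is within the road limit of 2.5 kg for Class 4.2.

Yes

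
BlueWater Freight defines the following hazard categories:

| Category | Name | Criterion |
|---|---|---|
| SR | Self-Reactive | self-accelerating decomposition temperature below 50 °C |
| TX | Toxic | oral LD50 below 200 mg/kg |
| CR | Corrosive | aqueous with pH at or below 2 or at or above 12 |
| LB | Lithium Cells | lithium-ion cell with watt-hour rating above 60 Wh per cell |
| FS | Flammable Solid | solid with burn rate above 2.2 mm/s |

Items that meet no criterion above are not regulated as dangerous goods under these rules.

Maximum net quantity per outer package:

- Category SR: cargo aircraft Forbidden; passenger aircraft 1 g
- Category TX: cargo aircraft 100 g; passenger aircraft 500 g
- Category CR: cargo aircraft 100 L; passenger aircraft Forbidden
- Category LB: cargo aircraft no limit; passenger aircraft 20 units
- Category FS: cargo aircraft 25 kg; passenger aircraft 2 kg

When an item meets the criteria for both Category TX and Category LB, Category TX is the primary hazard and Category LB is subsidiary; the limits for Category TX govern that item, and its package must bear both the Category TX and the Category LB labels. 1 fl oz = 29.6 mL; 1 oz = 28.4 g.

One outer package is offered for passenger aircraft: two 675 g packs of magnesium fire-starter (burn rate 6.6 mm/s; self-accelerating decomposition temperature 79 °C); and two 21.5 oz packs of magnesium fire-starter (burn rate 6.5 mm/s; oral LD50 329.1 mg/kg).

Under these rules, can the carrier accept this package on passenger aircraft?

No

Magnesium fire-starter: burn rate 6.6 mm/s > 2.2 mm/s → Category FS (Flammable Solid).
Magnesium fire-starter: burn rate 6.5 mm/s > 2.2 mm/s → Category FS (Flammable Solid).
Total Category FS: (two 675 g packs = 1.35 kg) + (two 21.5 oz packs = 1221.2 g) = 2571.2 g.
2571.2 g > 2 kg (passenger aircraft limit, Category FS) — over the limit.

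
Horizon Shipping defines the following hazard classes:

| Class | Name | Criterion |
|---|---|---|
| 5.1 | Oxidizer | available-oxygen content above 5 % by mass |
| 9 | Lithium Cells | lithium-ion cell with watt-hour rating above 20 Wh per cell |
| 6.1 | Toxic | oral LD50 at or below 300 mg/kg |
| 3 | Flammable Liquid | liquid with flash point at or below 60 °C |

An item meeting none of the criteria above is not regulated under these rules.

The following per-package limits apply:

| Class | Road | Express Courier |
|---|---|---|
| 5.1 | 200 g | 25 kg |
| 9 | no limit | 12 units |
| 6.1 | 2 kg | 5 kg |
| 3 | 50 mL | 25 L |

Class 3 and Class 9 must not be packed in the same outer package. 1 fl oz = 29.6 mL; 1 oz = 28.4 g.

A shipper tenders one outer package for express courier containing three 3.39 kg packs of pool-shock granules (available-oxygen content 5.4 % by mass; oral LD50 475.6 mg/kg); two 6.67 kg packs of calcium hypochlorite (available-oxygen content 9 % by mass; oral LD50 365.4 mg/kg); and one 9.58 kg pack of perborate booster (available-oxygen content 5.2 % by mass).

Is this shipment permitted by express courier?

With available-oxygen content 5.4 % by mass (> 5 % by mass), the pool-shock granules fall in Class 5.1.
The calcium hypochlorite has available-oxygen content 9 % by mass, which is > 5 % by mass, so it is Class 5.1 (Oxidizer).
The perborate booster has available-oxygen content 5.2 % by mass, which is > 5 % by mass, so it is Class 5.1 (Oxidizer).
Total Class 5.1: (three 3.39 kg packs = 10.17 kg) + (two 6.67 kg packs = 13.34 kg) + 9.58 kg = 33.09 kg.
That exceeds the Class 5.1 express courier limit of 25 kg.

No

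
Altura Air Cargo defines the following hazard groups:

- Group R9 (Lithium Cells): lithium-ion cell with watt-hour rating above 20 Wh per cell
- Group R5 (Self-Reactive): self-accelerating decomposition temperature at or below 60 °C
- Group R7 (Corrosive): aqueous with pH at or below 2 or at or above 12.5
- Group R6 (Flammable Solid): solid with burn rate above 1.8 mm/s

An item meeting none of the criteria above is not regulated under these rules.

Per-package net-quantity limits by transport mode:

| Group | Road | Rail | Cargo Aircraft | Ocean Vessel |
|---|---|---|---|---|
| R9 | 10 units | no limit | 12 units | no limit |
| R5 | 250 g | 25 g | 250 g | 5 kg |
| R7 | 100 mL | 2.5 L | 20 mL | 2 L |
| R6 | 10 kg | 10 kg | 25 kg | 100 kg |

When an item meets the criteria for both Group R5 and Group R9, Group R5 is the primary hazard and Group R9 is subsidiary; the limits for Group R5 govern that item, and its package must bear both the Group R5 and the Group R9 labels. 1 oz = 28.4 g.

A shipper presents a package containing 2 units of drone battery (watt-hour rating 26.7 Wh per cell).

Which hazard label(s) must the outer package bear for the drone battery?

Drone battery: watt-hour rating 26.7 Wh per cell > 20 Wh per cell → Group R9 (Lithium Cells).
Only the Group R9 label is required.

Group R9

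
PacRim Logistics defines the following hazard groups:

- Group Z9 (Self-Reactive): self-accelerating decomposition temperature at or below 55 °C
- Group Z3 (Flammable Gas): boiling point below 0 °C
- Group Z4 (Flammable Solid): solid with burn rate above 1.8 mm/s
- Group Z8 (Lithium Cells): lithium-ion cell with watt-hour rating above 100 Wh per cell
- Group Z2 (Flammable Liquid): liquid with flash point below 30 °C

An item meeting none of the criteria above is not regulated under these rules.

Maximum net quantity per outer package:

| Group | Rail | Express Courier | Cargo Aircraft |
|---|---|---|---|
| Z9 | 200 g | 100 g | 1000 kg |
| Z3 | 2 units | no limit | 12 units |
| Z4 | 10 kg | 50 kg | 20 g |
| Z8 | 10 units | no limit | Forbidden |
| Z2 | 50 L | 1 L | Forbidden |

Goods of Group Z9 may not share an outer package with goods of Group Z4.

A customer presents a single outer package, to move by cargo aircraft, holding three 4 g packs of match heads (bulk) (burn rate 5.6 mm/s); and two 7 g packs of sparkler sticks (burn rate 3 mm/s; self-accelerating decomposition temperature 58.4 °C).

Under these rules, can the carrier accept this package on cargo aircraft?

No

With burn rate 5.6 mm/s (> 1.8 mm/s), the match heads (bulk) fall in Group Z4.
Burn rate 3 mm/s meets the Group Z4 criterion (Flammable Solid), so the sparkler sticks are Group Z4.
Group Z4 net quantity: (three 4 g packs = 12 g) + (two 7 g packs = 14 g) = 26 g.
26 g exceeds the cargo aircraft limit of 20 g for Group Z4.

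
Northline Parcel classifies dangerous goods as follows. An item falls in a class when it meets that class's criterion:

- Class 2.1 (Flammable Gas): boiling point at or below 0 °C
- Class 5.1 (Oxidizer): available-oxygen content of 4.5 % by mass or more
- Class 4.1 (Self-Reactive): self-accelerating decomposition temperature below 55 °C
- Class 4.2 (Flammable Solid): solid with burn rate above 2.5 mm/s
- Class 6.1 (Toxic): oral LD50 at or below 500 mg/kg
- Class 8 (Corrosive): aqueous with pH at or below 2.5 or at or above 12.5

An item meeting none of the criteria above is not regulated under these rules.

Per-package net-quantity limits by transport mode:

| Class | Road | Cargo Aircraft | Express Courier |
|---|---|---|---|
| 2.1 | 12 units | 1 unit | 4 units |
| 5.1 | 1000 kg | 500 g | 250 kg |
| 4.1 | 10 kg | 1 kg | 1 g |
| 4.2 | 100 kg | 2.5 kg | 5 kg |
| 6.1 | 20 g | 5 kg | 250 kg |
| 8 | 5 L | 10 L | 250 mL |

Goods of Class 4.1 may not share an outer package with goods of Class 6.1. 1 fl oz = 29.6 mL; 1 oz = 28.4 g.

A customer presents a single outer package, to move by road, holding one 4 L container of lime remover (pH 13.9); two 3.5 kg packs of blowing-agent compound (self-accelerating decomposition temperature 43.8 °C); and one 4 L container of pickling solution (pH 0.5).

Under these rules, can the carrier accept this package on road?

With pH 13.9 (≥ 12.5), the lime remover falls in Class 8.
Blowing-agent compound: self-accelerating decomposition temperature 43.8 °C < 55 °C → Class 4.1 (Self-Reactive).
pH 0.5 meets the Class 8 criterion (Corrosive), so the pickling solution is Class 8.
Class 8 net quantity: 4 L + 4 L = 8 L.
8 L exceeds the road limit of 5 L for Class 8.
Class 4.1 quantity: two 3.5 kg packs = 7 kg.
7 kg is within the road limit of 10 kg for Class 4.1.
The segregation rule (Class 4.1 with Class 6.1) does not apply to Class 8 with Class 4.1.

No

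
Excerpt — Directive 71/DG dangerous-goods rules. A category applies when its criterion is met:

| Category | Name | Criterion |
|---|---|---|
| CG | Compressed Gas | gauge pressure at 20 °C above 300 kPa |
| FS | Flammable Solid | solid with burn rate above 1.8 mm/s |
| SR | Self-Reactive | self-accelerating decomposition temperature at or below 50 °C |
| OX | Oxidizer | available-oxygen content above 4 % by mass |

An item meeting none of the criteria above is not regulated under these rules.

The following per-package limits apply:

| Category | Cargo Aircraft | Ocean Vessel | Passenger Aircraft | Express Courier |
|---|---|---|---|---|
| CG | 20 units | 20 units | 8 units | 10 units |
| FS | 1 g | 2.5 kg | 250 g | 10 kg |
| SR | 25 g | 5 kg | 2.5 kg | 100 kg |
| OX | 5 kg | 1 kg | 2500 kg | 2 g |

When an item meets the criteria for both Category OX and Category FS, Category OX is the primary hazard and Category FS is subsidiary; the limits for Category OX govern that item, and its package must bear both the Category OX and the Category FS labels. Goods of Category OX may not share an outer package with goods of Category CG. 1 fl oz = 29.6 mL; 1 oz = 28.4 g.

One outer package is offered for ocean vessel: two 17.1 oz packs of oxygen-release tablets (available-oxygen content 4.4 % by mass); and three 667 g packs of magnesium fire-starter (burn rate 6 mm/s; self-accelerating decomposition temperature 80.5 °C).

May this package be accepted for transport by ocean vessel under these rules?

Yes

Available-oxygen content 4.4 % by mass meets the Category OX criterion (Oxidizer), so the oxygen-release tablets are Category OX.
Burn rate 6 mm/s meets the Category FS criterion (Flammable Solid), so the magnesium fire-starter is Category FS.
Category OX quantity: two 17.1 oz packs = 971.28 g.
971.28 g is within the ocean vessel limit of 1 kg for Category OX.
Category FS quantity: three 667 g packs = 2.001 kg.
2.001 kg is within the ocean vessel limit of 2.5 kg for Category FS.
The segregation rule (Category OX with Category CG) does not apply to Category OX with Category FS.
Every hazard category is within its ocean vessel limit and no segregation rule is violated.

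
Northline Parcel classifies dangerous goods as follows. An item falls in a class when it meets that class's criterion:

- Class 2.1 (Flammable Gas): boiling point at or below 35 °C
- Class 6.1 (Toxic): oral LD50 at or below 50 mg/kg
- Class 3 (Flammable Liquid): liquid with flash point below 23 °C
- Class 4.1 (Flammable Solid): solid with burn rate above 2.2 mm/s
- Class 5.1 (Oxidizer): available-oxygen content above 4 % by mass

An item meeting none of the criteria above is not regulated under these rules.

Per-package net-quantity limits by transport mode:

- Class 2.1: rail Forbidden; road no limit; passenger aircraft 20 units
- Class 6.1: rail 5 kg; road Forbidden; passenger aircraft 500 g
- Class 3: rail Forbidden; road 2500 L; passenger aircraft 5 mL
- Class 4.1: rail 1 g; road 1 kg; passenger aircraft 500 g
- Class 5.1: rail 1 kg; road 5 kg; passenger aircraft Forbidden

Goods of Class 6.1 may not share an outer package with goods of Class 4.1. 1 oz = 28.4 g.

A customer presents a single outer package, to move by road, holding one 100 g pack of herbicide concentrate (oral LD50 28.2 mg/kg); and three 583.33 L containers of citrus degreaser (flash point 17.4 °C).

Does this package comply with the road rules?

With oral LD50 28.2 mg/kg (≤ 50 mg/kg), the herbicide concentrate falls in Class 6.1.
With flash point 17.4 °C (< 23 °C), the citrus degreaser falls in Class 3.
Class 6.1 quantity: 100 g.
Class 6.1 is Forbidden by road.
Class 3 quantity: three 583.33 L containers = 1749.99 L.
1749.99 L is within the road limit of 2500 L for Class 3.
The segregation rule (Class 6.1 with Class 4.1) does not apply to Class 6.1 with Class 3.

No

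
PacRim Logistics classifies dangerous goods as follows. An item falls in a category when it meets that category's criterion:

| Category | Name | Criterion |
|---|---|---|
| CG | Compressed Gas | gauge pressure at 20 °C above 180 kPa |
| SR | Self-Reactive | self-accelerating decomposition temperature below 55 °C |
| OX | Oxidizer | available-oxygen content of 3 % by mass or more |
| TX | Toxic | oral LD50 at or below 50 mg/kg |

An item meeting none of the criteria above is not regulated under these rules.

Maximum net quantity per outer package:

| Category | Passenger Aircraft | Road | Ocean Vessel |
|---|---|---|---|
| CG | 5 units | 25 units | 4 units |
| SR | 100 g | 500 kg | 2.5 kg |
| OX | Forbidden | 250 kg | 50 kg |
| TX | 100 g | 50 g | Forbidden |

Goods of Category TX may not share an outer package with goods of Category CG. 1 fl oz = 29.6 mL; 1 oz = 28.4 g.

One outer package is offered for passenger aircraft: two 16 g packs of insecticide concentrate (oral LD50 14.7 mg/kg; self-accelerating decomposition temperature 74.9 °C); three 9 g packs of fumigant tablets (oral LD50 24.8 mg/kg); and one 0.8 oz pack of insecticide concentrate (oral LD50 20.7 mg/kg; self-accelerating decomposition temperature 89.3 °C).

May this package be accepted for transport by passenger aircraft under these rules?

Yes

With oral LD50 14.7 mg/kg (≤ 50 mg/kg), the insecticide concentrate falls in Category TX.
Oral LD50 24.8 mg/kg meets the Category TX criterion (Toxic), so the fumigant tablets are Category TX.
Insecticide concentrate: oral LD50 20.7 mg/kg ≤ 50 mg/kg → Category TX (Toxic).
Category TX net quantity: (two 16 g packs = 32 g) + (three 9 g packs = 27 g) + (one 0.8 oz pack = 22.72 g) = 81.72 g.
81.72 g is within the passenger aircraft limit of 100 g for Category TX.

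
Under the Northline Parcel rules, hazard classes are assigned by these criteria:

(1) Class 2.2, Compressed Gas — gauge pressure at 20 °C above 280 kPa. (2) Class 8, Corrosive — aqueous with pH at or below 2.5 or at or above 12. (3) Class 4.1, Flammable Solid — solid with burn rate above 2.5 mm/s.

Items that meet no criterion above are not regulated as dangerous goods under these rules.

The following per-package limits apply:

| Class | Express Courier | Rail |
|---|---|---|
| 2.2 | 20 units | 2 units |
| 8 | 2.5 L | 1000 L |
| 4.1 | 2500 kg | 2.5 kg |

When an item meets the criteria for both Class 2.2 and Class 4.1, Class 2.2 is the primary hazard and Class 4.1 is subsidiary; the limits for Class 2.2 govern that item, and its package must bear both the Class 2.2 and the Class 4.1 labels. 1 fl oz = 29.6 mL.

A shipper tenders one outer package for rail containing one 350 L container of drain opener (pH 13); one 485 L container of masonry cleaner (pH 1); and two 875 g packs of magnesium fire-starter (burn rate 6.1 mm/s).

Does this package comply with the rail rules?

With pH 13 (≥ 12), the drain opener falls in Class 8.
Masonry cleaner: pH 1 ≤ 2.5 → Class 8 (Corrosive).
Magnesium fire-starter: burn rate 6.1 mm/s > 2.5 mm/s → Class 4.1 (Flammable Solid).
Class 4.1 quantity: two 875 g packs = 1.75 kg.
1.75 kg ≤ 2.5 kg (rail limit, Class 4.1) — within limit.
Class 8 net quantity: 350 L + 485 L = 835 L.
That is within the Class 8 rail limit of 1000 L.
Every hazard class is within its rail limit and no segregation rule is violated.

Yes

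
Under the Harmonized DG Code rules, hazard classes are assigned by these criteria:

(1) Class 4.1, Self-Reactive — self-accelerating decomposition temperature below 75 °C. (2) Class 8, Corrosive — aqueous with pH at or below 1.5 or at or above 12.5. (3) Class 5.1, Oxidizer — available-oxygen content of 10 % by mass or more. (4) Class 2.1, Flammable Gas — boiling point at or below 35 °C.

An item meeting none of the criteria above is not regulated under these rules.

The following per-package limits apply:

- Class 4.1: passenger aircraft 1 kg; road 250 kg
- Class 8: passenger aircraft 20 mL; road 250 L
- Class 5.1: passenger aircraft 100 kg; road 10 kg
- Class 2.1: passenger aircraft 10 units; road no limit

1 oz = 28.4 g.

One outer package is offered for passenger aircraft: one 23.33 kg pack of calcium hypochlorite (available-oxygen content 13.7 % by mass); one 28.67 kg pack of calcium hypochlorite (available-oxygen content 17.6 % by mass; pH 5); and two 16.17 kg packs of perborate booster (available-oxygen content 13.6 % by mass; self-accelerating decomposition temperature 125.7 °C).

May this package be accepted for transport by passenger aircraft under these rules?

Calcium hypochlorite: available-oxygen content 13.7 % by mass ≥ 10 % by mass → Class 5.1 (Oxidizer).
With available-oxygen content 17.6 % by mass (≥ 10 % by mass), the calcium hypochlorite falls in Class 5.1.
Available-oxygen content 13.6 % by mass meets the Class 5.1 criterion (Oxidizer), so the perborate booster is Class 5.1.
Total Class 5.1: 23.33 kg + 28.67 kg + (two 16.17 kg packs = 32.34 kg) = 84.34 kg.
That is within the Class 5.1 passenger aircraft limit of 100 kg.

Yes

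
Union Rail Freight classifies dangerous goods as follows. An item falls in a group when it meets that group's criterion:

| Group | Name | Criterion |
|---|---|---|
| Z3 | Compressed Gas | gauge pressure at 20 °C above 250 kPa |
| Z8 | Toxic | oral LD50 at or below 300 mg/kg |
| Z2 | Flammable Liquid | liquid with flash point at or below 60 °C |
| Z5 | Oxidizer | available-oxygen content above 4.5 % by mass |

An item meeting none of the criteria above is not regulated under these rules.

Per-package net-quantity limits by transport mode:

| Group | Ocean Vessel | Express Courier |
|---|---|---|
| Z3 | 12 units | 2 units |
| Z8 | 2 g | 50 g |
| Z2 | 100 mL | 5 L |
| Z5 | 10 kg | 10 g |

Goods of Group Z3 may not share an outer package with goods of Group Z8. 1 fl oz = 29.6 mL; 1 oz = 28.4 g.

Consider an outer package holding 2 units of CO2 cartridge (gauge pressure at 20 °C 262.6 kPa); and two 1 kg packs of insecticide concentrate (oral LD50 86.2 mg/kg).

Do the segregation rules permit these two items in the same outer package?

No

CO2 cartridge: gauge pressure at 20 °C 262.6 kPa > 250 kPa → Group Z3 (Compressed Gas).
Insecticide concentrate: oral LD50 86.2 mg/kg ≤ 300 mg/kg → Group Z8 (Toxic).
Group Z3 and Group Z8 may not share an outer package.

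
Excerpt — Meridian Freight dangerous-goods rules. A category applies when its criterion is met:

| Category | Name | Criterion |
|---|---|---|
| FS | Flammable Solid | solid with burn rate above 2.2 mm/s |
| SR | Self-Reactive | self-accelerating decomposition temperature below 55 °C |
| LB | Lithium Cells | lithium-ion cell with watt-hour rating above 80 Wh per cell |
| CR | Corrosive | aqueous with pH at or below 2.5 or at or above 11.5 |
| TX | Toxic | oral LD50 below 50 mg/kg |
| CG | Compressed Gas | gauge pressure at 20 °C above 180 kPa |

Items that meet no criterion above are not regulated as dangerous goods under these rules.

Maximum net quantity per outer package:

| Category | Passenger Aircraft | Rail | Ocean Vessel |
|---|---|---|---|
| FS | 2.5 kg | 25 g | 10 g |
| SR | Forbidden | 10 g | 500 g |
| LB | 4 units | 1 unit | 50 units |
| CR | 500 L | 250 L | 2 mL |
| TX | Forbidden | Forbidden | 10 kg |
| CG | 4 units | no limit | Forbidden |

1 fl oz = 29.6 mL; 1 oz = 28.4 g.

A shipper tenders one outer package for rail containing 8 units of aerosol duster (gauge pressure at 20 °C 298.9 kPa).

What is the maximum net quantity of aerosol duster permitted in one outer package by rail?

no limit

The aerosol duster has gauge pressure at 20 °C 298.9 kPa, which is > 180 kPa, so it is Category CG (Compressed Gas).
The rail limit for Category CG is no limit.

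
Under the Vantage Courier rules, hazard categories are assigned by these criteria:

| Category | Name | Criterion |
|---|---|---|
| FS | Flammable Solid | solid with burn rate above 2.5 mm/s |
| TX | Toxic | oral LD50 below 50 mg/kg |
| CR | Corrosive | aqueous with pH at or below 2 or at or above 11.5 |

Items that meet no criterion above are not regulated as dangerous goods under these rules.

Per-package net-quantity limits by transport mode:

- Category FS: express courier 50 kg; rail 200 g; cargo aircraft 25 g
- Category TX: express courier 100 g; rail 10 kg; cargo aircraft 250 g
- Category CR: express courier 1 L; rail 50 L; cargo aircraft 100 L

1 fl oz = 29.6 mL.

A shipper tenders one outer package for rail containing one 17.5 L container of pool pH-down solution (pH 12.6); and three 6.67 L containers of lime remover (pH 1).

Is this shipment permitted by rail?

Pool pH-down solution: pH 12.6 ≥ 11.5 → Category CR (Corrosive).
pH 1 meets the Category CR criterion (Corrosive), so the lime remover is Category CR.
Category CR net quantity: 17.5 L + (three 6.67 L containers = 20.01 L) = 37.51 L.
37.51 L ≤ 50 L (rail limit, Category CR) — within limit.

Yes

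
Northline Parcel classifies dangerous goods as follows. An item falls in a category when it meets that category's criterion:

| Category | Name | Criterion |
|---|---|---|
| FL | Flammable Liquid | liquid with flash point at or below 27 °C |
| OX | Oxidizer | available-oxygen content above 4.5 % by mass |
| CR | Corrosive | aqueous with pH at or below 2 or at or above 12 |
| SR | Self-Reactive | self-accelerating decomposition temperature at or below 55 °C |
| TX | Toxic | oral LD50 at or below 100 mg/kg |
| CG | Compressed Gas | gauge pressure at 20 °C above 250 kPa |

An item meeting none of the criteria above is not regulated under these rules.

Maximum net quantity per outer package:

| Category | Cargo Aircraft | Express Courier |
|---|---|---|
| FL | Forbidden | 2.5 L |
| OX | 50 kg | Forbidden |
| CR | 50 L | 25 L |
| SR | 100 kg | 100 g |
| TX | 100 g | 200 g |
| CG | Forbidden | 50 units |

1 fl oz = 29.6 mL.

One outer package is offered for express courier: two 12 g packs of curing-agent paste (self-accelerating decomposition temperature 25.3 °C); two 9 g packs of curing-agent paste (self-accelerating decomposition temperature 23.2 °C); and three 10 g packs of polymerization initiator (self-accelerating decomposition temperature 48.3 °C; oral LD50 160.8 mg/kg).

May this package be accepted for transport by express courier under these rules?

Curing-agent paste: self-accelerating decomposition temperature 25.3 °C ≤ 55 °C → Category SR (Self-Reactive).
With self-accelerating decomposition temperature 23.2 °C (≤ 55 °C), the curing-agent paste falls in Category SR.
Self-accelerating decomposition temperature 48.3 °C meets the Category SR criterion (Self-Reactive), so the polymerization initiator is Category SR.
Category SR net quantity: (two 12 g packs = 24 g) + (two 9 g packs = 18 g) + (three 10 g packs = 30 g) = 72 g.
72 g ≤ 100 g (express courier limit, Category SR) — within limit.

Yes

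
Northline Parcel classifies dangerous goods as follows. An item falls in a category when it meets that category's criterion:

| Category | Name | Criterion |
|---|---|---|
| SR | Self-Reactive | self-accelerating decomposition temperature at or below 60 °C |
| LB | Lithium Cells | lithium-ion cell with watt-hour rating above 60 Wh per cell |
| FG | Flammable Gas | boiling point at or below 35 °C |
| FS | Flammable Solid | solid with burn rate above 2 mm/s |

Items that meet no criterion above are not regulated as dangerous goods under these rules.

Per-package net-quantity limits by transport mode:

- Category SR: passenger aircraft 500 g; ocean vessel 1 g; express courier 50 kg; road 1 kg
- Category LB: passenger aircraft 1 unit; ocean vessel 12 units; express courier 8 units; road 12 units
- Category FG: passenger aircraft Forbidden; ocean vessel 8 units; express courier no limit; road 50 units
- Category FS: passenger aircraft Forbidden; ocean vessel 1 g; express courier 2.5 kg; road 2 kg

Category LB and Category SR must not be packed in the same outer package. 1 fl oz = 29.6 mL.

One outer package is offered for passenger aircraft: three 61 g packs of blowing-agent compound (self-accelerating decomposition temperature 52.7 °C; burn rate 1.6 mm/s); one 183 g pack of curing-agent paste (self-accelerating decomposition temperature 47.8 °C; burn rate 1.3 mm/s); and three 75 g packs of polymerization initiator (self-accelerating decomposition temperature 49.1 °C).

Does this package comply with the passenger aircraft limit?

No

With self-accelerating decomposition temperature 52.7 °C (≤ 60 °C), the blowing-agent compound falls in Category SR.
Self-accelerating decomposition temperature 47.8 °C meets the Category SR criterion (Self-Reactive), so the curing-agent paste is Category SR.
The polymerization initiator has self-accelerating decomposition temperature 49.1 °C, which is ≤ 60 °C, so it is Category SR (Self-Reactive).
Total Category SR: (three 61 g packs = 183 g) + 183 g + (three 75 g packs = 225 g) = 591 g.
591 g exceeds the passenger aircraft limit of 500 g for Category SR.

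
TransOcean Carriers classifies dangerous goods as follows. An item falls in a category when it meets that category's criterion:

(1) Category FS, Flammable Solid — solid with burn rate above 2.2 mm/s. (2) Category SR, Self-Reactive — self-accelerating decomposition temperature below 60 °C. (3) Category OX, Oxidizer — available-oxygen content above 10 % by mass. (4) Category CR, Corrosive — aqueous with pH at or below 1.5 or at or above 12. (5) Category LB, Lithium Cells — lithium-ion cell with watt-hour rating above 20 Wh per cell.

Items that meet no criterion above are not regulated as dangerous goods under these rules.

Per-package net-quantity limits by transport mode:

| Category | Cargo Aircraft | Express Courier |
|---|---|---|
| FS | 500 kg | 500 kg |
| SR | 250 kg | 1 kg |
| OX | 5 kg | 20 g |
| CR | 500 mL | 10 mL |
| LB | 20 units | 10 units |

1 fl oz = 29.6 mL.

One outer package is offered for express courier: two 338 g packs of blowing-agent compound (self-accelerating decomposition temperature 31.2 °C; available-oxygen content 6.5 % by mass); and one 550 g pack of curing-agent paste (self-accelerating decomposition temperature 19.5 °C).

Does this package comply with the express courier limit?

No

The blowing-agent compound has self-accelerating decomposition temperature 31.2 °C, which is < 60 °C, so it is Category SR (Self-Reactive).
With self-accelerating decomposition temperature 19.5 °C (< 60 °C), the curing-agent paste falls in Category SR.
Total Category SR: (two 338 g packs = 676 g) + 550 g = 1.226 kg.
1.226 kg > 1 kg (express courier limit, Category SR) — over the limit.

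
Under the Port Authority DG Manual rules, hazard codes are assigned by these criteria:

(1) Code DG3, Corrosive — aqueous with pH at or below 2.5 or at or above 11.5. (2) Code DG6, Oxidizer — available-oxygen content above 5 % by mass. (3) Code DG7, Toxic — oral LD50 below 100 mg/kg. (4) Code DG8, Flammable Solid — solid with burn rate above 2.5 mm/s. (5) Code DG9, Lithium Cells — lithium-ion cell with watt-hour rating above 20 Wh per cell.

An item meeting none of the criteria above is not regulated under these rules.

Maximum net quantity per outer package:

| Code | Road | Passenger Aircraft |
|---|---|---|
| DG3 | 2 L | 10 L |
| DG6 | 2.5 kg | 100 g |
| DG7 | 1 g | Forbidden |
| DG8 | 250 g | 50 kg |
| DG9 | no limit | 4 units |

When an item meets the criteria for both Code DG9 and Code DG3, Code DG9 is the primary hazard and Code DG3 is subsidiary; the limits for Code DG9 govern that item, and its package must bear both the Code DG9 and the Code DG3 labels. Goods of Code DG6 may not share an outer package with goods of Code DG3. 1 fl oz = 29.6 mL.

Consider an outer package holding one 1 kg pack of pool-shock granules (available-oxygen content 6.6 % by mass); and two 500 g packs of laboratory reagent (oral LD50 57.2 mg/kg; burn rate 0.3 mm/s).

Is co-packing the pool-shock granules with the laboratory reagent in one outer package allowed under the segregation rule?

Pool-shock granules: available-oxygen content 6.6 % by mass > 5 % by mass → Code DG6 (Oxidizer).
Laboratory reagent: oral LD50 57.2 mg/kg < 100 mg/kg → Code DG7 (Toxic).
No segregation rule bars Code DG6 with Code DG7.

Yes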